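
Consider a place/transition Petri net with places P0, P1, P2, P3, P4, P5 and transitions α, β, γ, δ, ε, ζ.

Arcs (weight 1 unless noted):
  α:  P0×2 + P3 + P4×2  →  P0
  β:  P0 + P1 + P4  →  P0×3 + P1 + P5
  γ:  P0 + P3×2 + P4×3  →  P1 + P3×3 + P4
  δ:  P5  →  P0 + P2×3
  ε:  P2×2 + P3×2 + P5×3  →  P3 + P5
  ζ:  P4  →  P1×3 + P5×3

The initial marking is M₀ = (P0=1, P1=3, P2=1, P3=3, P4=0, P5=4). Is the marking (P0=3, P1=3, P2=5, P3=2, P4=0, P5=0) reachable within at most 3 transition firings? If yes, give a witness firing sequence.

step 1: fire δ:  (P0=1, P1=3, P2=1, P3=3, P4=0, P5=4) → (P0=2, P1=3, P2=4, P3=3, P4=0, P5=3)
step 2: fire ε:  (P0=2, P1=3, P2=4, P3=3, P4=0, P5=3) → (P0=2, P1=3, P2=2, P3=2, P4=0, P5=1)
step 3: fire δ:  (P0=2, P1=3, P2=2, P3=2, P4=0, P5=1) → (P0=3, P1=3, P2=5, P3=2, P4=0, P5=0)

YES — reachable via ⟨δ, ε, δ⟩ (3 firings)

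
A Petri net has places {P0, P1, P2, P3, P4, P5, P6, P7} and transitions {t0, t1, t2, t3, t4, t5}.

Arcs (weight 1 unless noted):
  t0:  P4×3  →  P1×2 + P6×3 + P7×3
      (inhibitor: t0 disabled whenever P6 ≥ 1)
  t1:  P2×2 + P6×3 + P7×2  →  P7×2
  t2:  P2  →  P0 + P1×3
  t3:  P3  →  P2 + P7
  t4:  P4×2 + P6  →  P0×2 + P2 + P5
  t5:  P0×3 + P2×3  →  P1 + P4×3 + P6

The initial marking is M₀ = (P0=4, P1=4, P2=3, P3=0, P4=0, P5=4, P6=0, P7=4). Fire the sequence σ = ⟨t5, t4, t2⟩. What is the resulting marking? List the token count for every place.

(P0=4, P1=8, P2=0, P3=0, P4=1, P5=5, P6=0, P7=4)

step 1: fire t5:  (P0=4, P1=4, P2=3, P3=0, P4=0, P5=4, P6=0, P7=4) → (P0=1, P1=5, P2=0, P3=0, P4=3, P5=4, P6=1, P7=4)
step 2: fire t4:  (P0=1, P1=5, P2=0, P3=0, P4=3, P5=4, P6=1, P7=4) → (P0=3, P1=5, P2=1, P3=0, P4=1, P5=5, P6=0, P7=4)
step 3: fire t2:  (P0=3, P1=5, P2=1, P3=0, P4=1, P5=5, P6=0, P7=4) → (P0=4, P1=8, P2=0, P3=0, P4=1, P5=5, P6=0, P7=4)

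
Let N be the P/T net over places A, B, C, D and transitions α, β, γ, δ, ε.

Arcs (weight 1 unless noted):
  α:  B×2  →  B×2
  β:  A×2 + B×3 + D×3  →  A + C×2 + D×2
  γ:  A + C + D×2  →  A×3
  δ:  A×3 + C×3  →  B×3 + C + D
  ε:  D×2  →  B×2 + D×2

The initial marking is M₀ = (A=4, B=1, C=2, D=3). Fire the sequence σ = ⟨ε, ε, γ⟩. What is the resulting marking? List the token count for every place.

step 1: fire ε:  (A=4, B=1, C=2, D=3) → (A=4, B=3, C=2, D=3)
step 2: fire ε:  (A=4, B=3, C=2, D=3) → (A=4, B=5, C=2, D=3)
step 3: fire γ:  (A=4, B=5, C=2, D=3) → (A=6, B=5, C=1, D=1)

(A=6, B=5, C=1, D=1)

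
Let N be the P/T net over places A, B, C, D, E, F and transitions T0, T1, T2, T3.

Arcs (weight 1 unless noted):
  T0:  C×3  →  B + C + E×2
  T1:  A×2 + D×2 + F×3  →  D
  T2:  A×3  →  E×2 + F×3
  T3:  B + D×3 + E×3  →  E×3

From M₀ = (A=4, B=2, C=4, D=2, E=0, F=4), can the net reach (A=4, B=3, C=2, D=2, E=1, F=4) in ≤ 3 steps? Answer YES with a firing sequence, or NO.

NO — not reachable within 3 firings

depth 0: 1 marking
depth 1: 4 markings reached so far
depth 2: 6 markings reached so far
depth 3: 6 markings reached so far
(frontier empty at depth 3; search complete)
target is not among the 6 markings reachable within 3 steps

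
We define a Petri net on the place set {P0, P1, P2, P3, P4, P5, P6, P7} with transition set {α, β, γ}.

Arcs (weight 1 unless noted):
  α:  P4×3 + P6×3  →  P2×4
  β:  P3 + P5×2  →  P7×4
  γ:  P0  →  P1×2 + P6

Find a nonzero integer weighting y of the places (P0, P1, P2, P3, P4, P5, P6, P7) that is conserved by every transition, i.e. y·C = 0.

y = (P0:2, P1:1, P2:0, P3:0, P4:0, P5:0, P6:0, P7:0)

Incidence matrix C (rows=places, cols=transitions):
        α    β    γ
   P0   0    0   -1
   P1   0    0    2
   P2   4    0    0
   P3   0   -1    0
   P4  -3    0    0
   P5   0   -2    0
   P6  -3    0    1
   P7   0    4    0

Candidate y = [2, 1, 0, 0, 0, 0, 0, 0]; check y·C column-wise:
  col α: 2·0 + 1·0 + 0·4 + 0·-3 + 0·-3 = 0
  col β: 2·0 + 1·0 + 0·-1 + 0·-2 + 0·4 = 0
  col γ: 2·-1 + 1·2 + 0·1 = 0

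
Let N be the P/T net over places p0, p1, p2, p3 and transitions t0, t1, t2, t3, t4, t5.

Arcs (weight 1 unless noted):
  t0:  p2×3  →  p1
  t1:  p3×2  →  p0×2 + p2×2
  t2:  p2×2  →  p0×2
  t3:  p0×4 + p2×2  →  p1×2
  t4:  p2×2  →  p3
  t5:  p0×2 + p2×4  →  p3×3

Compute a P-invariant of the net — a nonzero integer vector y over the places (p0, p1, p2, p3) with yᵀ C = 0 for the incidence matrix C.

y = (p0:1, p1:3, p2:1, p3:2)

Incidence matrix C (rows=places, cols=transitions):
       t0   t1   t2   t3   t4   t5
   p0   0    2    2   -4    0   -2
   p1   1    0    0    2    0    0
   p2  -3    2   -2   -2   -2   -4
   p3   0   -2    0    0    1    3

Candidate y = [1, 3, 1, 2]; check y·C column-wise:
  col t0: 1·0 + 3·1 + 1·-3 + 2·0 = 0
  col t1: 1·2 + 3·0 + 1·2 + 2·-2 = 0
  col t2: 1·2 + 3·0 + 1·-2 + 2·0 = 0
  col t3: 1·-4 + 3·2 + 1·-2 + 2·0 = 0
  col t4: 1·0 + 3·0 + 1·-2 + 2·1 = 0
  col t5: 1·-2 + 3·0 + 1·-4 + 2·3 = 0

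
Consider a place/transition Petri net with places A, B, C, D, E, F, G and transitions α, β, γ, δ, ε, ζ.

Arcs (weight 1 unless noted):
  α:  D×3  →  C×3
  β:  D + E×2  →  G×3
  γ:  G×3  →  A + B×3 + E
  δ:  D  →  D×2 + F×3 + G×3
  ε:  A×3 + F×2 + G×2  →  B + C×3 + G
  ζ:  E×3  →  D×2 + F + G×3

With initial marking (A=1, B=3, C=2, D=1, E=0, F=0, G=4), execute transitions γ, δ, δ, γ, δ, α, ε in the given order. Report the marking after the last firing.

step 1: fire γ:  (A=1, B=3, C=2, D=1, E=0, F=0, G=4) → (A=2, B=6, C=2, D=1, E=1, F=0, G=1)
step 2: fire δ:  (A=2, B=6, C=2, D=1, E=1, F=0, G=1) → (A=2, B=6, C=2, D=2, E=1, F=3, G=4)
step 3: fire δ:  (A=2, B=6, C=2, D=2, E=1, F=3, G=4) → (A=2, B=6, C=2, D=3, E=1, F=6, G=7)
step 4: fire γ:  (A=2, B=6, C=2, D=3, E=1, F=6, G=7) → (A=3, B=9, C=2, D=3, E=2, F=6, G=4)
step 5: fire δ:  (A=3, B=9, C=2, D=3, E=2, F=6, G=4) → (A=3, B=9, C=2, D=4, E=2, F=9, G=7)
step 6: fire α:  (A=3, B=9, C=2, D=4, E=2, F=9, G=7) → (A=3, B=9, C=5, D=1, E=2, F=9, G=7)
step 7: fire ε:  (A=3, B=9, C=5, D=1, E=2, F=9, G=7) → (A=0, B=10, C=8, D=1, E=2, F=7, G=6)

(A=0, B=10, C=8, D=1, E=2, F=7, G=6)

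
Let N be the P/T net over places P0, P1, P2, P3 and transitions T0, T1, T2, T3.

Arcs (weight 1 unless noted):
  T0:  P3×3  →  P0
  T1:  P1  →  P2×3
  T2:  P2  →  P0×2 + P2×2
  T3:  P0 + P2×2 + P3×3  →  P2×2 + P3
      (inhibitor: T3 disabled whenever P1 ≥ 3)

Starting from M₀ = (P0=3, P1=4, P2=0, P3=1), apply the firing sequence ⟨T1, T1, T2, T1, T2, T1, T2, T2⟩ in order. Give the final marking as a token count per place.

step 1: fire T1:  (P0=3, P1=4, P2=0, P3=1) → (P0=3, P1=3, P2=3, P3=1)
step 2: fire T1:  (P0=3, P1=3, P2=3, P3=1) → (P0=3, P1=2, P2=6, P3=1)
step 3: fire T2:  (P0=3, P1=2, P2=6, P3=1) → (P0=5, P1=2, P2=7, P3=1)
step 4: fire T1:  (P0=5, P1=2, P2=7, P3=1) → (P0=5, P1=1, P2=10, P3=1)
step 5: fire T2:  (P0=5, P1=1, P2=10, P3=1) → (P0=7, P1=1, P2=11, P3=1)
step 6: fire T1:  (P0=7, P1=1, P2=11, P3=1) → (P0=7, P1=0, P2=14, P3=1)
step 7: fire T2:  (P0=7, P1=0, P2=14, P3=1) → (P0=9, P1=0, P2=15, P3=1)
step 8: fire T2:  (P0=9, P1=0, P2=15, P3=1) → (P0=11, P1=0, P2=16, P3=1)

(P0=11, P1=0, P2=16, P3=1)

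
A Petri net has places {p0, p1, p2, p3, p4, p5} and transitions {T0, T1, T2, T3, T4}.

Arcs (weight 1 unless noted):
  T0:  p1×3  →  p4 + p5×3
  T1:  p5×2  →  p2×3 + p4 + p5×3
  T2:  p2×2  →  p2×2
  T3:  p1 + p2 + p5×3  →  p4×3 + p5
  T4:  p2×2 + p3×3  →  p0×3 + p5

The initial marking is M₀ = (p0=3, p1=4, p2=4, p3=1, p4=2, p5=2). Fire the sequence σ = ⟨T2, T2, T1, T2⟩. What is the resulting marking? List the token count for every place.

step 1: fire T2:  (p0=3, p1=4, p2=4, p3=1, p4=2, p5=2) → (p0=3, p1=4, p2=4, p3=1, p4=2, p5=2)
step 2: fire T2:  (p0=3, p1=4, p2=4, p3=1, p4=2, p5=2) → (p0=3, p1=4, p2=4, p3=1, p4=2, p5=2)
step 3: fire T1:  (p0=3, p1=4, p2=4, p3=1, p4=2, p5=2) → (p0=3, p1=4, p2=7, p3=1, p4=3, p5=3)
step 4: fire T2:  (p0=3, p1=4, p2=7, p3=1, p4=3, p5=3) → (p0=3, p1=4, p2=7, p3=1, p4=3, p5=3)

(p0=3, p1=4, p2=7, p3=1, p4=3, p5=3)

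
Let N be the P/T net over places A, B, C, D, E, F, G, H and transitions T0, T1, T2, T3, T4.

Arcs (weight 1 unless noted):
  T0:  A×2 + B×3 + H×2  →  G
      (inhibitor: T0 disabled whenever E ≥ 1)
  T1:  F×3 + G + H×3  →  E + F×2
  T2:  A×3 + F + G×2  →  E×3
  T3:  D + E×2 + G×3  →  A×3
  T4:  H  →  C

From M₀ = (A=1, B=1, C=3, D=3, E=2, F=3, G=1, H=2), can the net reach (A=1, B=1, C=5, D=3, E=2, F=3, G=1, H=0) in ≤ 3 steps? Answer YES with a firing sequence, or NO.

YES — reachable via ⟨T4, T4⟩ (2 firings)

step 1: fire T4:  (A=1, B=1, C=3, D=3, E=2, F=3, G=1, H=2) → (A=1, B=1, C=4, D=3, E=2, F=3, G=1, H=1)
step 2: fire T4:  (A=1, B=1, C=4, D=3, E=2, F=3, G=1, H=1) → (A=1, B=1, C=5, D=3, E=2, F=3, G=1, H=0)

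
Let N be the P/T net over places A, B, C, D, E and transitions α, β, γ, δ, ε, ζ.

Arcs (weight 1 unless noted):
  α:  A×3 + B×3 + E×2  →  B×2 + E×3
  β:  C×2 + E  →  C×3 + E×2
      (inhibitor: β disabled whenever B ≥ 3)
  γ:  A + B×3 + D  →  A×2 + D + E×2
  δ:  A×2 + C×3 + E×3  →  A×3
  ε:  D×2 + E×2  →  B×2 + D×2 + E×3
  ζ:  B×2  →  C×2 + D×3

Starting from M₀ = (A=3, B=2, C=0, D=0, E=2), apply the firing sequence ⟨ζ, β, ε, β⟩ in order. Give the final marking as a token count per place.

step 1: fire ζ:  (A=3, B=2, C=0, D=0, E=2) → (A=3, B=0, C=2, D=3, E=2)
step 2: fire β:  (A=3, B=0, C=2, D=3, E=2) → (A=3, B=0, C=3, D=3, E=3)
step 3: fire ε:  (A=3, B=0, C=3, D=3, E=3) → (A=3, B=2, C=3, D=3, E=4)
step 4: fire β:  (A=3, B=2, C=3, D=3, E=4) → (A=3, B=2, C=4, D=3, E=5)

(A=3, B=2, C=4, D=3, E=5)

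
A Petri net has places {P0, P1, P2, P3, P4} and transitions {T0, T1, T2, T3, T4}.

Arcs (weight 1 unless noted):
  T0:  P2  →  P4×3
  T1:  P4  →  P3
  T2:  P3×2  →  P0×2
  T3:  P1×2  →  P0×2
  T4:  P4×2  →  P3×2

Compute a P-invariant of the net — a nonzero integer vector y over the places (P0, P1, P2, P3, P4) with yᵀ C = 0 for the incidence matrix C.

Incidence matrix C (rows=places, cols=transitions):
       T0   T1   T2   T3   T4
   P0   0    0    2    2    0
   P1   0    0    0   -2    0
   P2  -1    0    0    0    0
   P3   0    1   -2    0    2
   P4   3   -1    0    0   -2

Candidate y = [1, 1, 3, 1, 1]; check y·C column-wise:
  col T0: 1·0 + 1·0 + 3·-1 + 1·0 + 1·3 = 0
  col T1: 1·0 + 1·0 + 3·0 + 1·1 + 1·-1 = 0
  col T2: 1·2 + 1·0 + 3·0 + 1·-2 + 1·0 = 0
  col T3: 1·2 + 1·-2 + 3·0 + 1·0 + 1·0 = 0
  col T4: 1·0 + 1·0 + 3·0 + 1·2 + 1·-2 = 0

y = (P0:1, P1:1, P2:3, P3:1, P4:1)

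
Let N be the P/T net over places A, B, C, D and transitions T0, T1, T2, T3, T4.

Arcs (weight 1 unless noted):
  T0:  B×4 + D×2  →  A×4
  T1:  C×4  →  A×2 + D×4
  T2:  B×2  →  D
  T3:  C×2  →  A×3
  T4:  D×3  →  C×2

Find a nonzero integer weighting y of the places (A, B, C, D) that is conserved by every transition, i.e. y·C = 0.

y = (A:2, B:1, C:3, D:2)

Incidence matrix C (rows=places, cols=transitions):
       T0   T1   T2   T3   T4
    A   4    2    0    3    0
    B  -4    0   -2    0    0
    C   0   -4    0   -2    2
    D  -2    4    1    0   -3

Candidate y = [2, 1, 3, 2]; check y·C column-wise:
  col T0: 2·4 + 1·-4 + 3·0 + 2·-2 = 0
  col T1: 2·2 + 1·0 + 3·-4 + 2·4 = 0
  col T2: 2·0 + 1·-2 + 3·0 + 2·1 = 0
  col T3: 2·3 + 1·0 + 3·-2 + 2·0 = 0
  col T4: 2·0 + 1·0 + 3·2 + 2·-3 = 0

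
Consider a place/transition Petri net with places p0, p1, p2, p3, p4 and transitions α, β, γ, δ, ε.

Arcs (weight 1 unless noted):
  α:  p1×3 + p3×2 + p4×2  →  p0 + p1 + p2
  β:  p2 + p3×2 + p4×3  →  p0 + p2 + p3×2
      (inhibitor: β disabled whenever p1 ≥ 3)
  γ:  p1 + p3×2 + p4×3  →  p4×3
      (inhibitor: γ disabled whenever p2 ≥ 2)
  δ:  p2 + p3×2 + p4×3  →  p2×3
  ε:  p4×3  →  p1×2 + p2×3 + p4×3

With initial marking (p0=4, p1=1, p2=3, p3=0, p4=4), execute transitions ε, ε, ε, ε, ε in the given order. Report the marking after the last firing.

(p0=4, p1=11, p2=18, p3=0, p4=4)

step 1: fire ε:  (p0=4, p1=1, p2=3, p3=0, p4=4) → (p0=4, p1=3, p2=6, p3=0, p4=4)
step 2: fire ε:  (p0=4, p1=3, p2=6, p3=0, p4=4) → (p0=4, p1=5, p2=9, p3=0, p4=4)
step 3: fire ε:  (p0=4, p1=5, p2=9, p3=0, p4=4) → (p0=4, p1=7, p2=12, p3=0, p4=4)
step 4: fire ε:  (p0=4, p1=7, p2=12, p3=0, p4=4) → (p0=4, p1=9, p2=15, p3=0, p4=4)
step 5: fire ε:  (p0=4, p1=9, p2=15, p3=0, p4=4) → (p0=4, p1=11, p2=18, p3=0, p4=4)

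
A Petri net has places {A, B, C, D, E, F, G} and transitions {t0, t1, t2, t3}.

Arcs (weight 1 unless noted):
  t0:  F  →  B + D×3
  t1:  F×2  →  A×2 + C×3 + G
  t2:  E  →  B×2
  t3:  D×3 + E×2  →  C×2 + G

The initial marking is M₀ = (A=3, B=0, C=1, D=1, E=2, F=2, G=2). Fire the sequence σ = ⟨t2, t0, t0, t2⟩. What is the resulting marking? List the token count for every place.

step 1: fire t2:  (A=3, B=0, C=1, D=1, E=2, F=2, G=2) → (A=3, B=2, C=1, D=1, E=1, F=2, G=2)
step 2: fire t0:  (A=3, B=2, C=1, D=1, E=1, F=2, G=2) → (A=3, B=3, C=1, D=4, E=1, F=1, G=2)
step 3: fire t0:  (A=3, B=3, C=1, D=4, E=1, F=1, G=2) → (A=3, B=4, C=1, D=7, E=1, F=0, G=2)
step 4: fire t2:  (A=3, B=4, C=1, D=7, E=1, F=0, G=2) → (A=3, B=6, C=1, D=7, E=0, F=0, G=2)

(A=3, B=6, C=1, D=7, E=0, F=0, G=2)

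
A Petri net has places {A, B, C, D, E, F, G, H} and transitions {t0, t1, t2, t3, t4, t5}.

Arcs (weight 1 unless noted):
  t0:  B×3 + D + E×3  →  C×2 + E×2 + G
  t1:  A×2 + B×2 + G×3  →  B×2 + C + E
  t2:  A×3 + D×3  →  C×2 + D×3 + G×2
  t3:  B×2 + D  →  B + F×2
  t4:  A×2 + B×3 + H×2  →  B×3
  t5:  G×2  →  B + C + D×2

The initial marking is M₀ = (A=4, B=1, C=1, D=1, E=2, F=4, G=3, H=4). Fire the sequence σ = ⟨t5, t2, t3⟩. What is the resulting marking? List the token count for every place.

(A=1, B=1, C=4, D=2, E=2, F=6, G=3, H=4)

step 1: fire t5:  (A=4, B=1, C=1, D=1, E=2, F=4, G=3, H=4) → (A=4, B=2, C=2, D=3, E=2, F=4, G=1, H=4)
step 2: fire t2:  (A=4, B=2, C=2, D=3, E=2, F=4, G=1, H=4) → (A=1, B=2, C=4, D=3, E=2, F=4, G=3, H=4)
step 3: fire t3:  (A=1, B=2, C=4, D=3, E=2, F=4, G=3, H=4) → (A=1, B=1, C=4, D=2, E=2, F=6, G=3, H=4)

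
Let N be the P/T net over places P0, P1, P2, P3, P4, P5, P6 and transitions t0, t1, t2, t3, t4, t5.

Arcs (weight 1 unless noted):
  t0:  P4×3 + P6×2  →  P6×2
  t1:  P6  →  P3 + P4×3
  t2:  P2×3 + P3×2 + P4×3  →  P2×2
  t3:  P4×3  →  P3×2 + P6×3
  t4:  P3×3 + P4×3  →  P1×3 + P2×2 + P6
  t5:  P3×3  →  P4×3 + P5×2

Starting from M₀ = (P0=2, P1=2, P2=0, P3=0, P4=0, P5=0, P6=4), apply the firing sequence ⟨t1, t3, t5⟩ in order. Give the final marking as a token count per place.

step 1: fire t1:  (P0=2, P1=2, P2=0, P3=0, P4=0, P5=0, P6=4) → (P0=2, P1=2, P2=0, P3=1, P4=3, P5=0, P6=3)
step 2: fire t3:  (P0=2, P1=2, P2=0, P3=1, P4=3, P5=0, P6=3) → (P0=2, P1=2, P2=0, P3=3, P4=0, P5=0, P6=6)
step 3: fire t5:  (P0=2, P1=2, P2=0, P3=3, P4=0, P5=0, P6=6) → (P0=2, P1=2, P2=0, P3=0, P4=3, P5=2, P6=6)

(P0=2, P1=2, P2=0, P3=0, P4=3, P5=2, P6=6)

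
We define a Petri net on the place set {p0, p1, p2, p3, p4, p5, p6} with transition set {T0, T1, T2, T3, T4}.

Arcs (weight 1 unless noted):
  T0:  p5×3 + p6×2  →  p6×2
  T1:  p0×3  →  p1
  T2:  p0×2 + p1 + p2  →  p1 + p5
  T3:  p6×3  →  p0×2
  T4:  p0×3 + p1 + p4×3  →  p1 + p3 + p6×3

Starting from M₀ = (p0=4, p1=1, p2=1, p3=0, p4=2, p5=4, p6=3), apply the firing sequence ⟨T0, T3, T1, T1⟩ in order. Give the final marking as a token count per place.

(p0=0, p1=3, p2=1, p3=0, p4=2, p5=1, p6=0)

step 1: fire T0:  (p0=4, p1=1, p2=1, p3=0, p4=2, p5=4, p6=3) → (p0=4, p1=1, p2=1, p3=0, p4=2, p5=1, p6=3)
step 2: fire T3:  (p0=4, p1=1, p2=1, p3=0, p4=2, p5=1, p6=3) → (p0=6, p1=1, p2=1, p3=0, p4=2, p5=1, p6=0)
step 3: fire T1:  (p0=6, p1=1, p2=1, p3=0, p4=2, p5=1, p6=0) → (p0=3, p1=2, p2=1, p3=0, p4=2, p5=1, p6=0)
step 4: fire T1:  (p0=3, p1=2, p2=1, p3=0, p4=2, p5=1, p6=0) → (p0=0, p1=3, p2=1, p3=0, p4=2, p5=1, p6=0)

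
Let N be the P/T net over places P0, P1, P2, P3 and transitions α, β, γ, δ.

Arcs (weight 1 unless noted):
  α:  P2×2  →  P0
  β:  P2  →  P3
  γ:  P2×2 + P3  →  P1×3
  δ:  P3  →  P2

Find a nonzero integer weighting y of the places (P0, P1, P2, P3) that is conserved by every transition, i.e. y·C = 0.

Incidence matrix C (rows=places, cols=transitions):
        α    β    γ    δ
   P0   1    0    0    0
   P1   0    0    3    0
   P2  -2   -1   -2    1
   P3   0    1   -1   -1

Candidate y = [2, 1, 1, 1]; check y·C column-wise:
  col α: 2·1 + 1·0 + 1·-2 + 1·0 = 0
  col β: 2·0 + 1·0 + 1·-1 + 1·1 = 0
  col γ: 2·0 + 1·3 + 1·-2 + 1·-1 = 0
  col δ: 2·0 + 1·0 + 1·1 + 1·-1 = 0

y = (P0:2, P1:1, P2:1, P3:1)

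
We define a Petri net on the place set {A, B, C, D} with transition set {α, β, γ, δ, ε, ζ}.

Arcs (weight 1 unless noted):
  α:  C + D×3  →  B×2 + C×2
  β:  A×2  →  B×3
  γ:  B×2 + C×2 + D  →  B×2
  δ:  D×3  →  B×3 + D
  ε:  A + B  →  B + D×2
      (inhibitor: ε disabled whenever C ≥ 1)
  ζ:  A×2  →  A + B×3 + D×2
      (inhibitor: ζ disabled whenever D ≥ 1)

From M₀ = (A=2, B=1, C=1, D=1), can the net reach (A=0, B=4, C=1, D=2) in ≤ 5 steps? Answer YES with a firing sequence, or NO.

depth 0: 1 marking
depth 1: 2 markings reached so far
depth 2: 2 markings reached so far
(frontier empty at depth 2; search complete)
target is not among the 2 markings reachable within 5 steps

NO — not reachable within 5 firings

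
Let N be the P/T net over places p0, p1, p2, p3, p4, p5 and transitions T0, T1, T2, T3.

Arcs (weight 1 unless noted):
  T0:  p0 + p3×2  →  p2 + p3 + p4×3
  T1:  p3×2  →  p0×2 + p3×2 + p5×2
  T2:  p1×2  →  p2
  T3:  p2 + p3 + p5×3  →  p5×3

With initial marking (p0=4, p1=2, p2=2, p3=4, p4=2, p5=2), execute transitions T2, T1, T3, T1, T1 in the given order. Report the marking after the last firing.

(p0=10, p1=0, p2=2, p3=3, p4=2, p5=8)

step 1: fire T2:  (p0=4, p1=2, p2=2, p3=4, p4=2, p5=2) → (p0=4, p1=0, p2=3, p3=4, p4=2, p5=2)
step 2: fire T1:  (p0=4, p1=0, p2=3, p3=4, p4=2, p5=2) → (p0=6, p1=0, p2=3, p3=4, p4=2, p5=4)
step 3: fire T3:  (p0=6, p1=0, p2=3, p3=4, p4=2, p5=4) → (p0=6, p1=0, p2=2, p3=3, p4=2, p5=4)
step 4: fire T1:  (p0=6, p1=0, p2=2, p3=3, p4=2, p5=4) → (p0=8, p1=0, p2=2, p3=3, p4=2, p5=6)
step 5: fire T1:  (p0=8, p1=0, p2=2, p3=3, p4=2, p5=6) → (p0=10, p1=0, p2=2, p3=3, p4=2, p5=8)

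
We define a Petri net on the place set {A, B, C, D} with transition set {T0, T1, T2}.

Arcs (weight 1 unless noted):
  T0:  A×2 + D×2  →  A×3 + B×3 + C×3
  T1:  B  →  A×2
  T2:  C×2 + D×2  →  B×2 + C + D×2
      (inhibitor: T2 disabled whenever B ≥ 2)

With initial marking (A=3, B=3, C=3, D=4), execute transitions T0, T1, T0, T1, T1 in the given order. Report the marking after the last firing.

step 1: fire T0:  (A=3, B=3, C=3, D=4) → (A=4, B=6, C=6, D=2)
step 2: fire T1:  (A=4, B=6, C=6, D=2) → (A=6, B=5, C=6, D=2)
step 3: fire T0:  (A=6, B=5, C=6, D=2) → (A=7, B=8, C=9, D=0)
step 4: fire T1:  (A=7, B=8, C=9, D=0) → (A=9, B=7, C=9, D=0)
step 5: fire T1:  (A=9, B=7, C=9, D=0) → (A=11, B=6, C=9, D=0)

(A=11, B=6, C=9, D=0)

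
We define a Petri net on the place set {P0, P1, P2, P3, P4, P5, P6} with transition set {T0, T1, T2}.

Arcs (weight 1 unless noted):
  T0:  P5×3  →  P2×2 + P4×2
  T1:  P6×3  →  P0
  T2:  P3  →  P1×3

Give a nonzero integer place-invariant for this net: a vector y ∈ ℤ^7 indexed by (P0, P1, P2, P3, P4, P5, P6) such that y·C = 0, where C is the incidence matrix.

Incidence matrix C (rows=places, cols=transitions):
       T0   T1   T2
   P0   0    1    0
   P1   0    0    3
   P2   2    0    0
   P3   0    0   -1
   P4   2    0    0
   P5  -3    0    0
   P6   0   -3    0

Candidate y = [0, 1, 0, 3, 0, 0, 0]; check y·C column-wise:
  col T0: 1·0 + 0·2 + 3·0 + 0·2 + 0·-3 = 0
  col T1: 0·1 + 1·0 + 3·0 + 0·-3 = 0
  col T2: 1·3 + 3·-1 = 0

y = (P0:0, P1:1, P2:0, P3:3, P4:0, P5:0, P6:0)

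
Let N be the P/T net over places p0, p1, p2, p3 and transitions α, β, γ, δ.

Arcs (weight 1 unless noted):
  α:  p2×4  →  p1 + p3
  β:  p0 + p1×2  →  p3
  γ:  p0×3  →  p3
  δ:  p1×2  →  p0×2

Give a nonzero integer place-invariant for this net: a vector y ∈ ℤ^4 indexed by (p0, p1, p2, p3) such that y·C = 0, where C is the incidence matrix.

y = (p0:1, p1:1, p2:1, p3:3)

Incidence matrix C (rows=places, cols=transitions):
        α    β    γ    δ
   p0   0   -1   -3    2
   p1   1   -2    0   -2
   p2  -4    0    0    0
   p3   1    1    1    0

Candidate y = [1, 1, 1, 3]; check y·C column-wise:
  col α: 1·0 + 1·1 + 1·-4 + 3·1 = 0
  col β: 1·-1 + 1·-2 + 1·0 + 3·1 = 0
  col γ: 1·-3 + 1·0 + 1·0 + 3·1 = 0
  col δ: 1·2 + 1·-2 + 1·0 + 3·0 = 0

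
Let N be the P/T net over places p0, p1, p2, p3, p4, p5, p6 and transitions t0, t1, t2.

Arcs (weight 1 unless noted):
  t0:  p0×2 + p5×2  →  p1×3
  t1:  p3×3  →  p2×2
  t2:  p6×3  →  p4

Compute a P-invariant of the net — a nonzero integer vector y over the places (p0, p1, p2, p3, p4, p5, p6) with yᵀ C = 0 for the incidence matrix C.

Incidence matrix C (rows=places, cols=transitions):
       t0   t1   t2
   p0  -2    0    0
   p1   3    0    0
   p2   0    2    0
   p3   0   -3    0
   p4   0    0    1
   p5  -2    0    0
   p6   0    0   -3

Candidate y = [3, 2, 0, 0, 0, 0, 0]; check y·C column-wise:
  col t0: 3·-2 + 2·3 + 0·-2 = 0
  col t1: 3·0 + 2·0 + 0·2 + 0·-3 = 0
  col t2: 3·0 + 2·0 + 0·1 + 0·-3 = 0

y = (p0:3, p1:2, p2:0, p3:0, p4:0, p5:0, p6:0)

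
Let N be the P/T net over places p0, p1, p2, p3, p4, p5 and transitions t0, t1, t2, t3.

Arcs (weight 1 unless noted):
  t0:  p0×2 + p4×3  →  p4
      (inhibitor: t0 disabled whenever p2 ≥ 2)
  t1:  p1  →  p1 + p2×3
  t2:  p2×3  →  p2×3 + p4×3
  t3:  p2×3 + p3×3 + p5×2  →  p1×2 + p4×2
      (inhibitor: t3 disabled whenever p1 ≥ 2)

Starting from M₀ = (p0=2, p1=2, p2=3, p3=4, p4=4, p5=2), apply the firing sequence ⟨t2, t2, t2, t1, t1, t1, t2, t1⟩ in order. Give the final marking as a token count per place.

step 1: fire t2:  (p0=2, p1=2, p2=3, p3=4, p4=4, p5=2) → (p0=2, p1=2, p2=3, p3=4, p4=7, p5=2)
step 2: fire t2:  (p0=2, p1=2, p2=3, p3=4, p4=7, p5=2) → (p0=2, p1=2, p2=3, p3=4, p4=10, p5=2)
step 3: fire t2:  (p0=2, p1=2, p2=3, p3=4, p4=10, p5=2) → (p0=2, p1=2, p2=3, p3=4, p4=13, p5=2)
step 4: fire t1:  (p0=2, p1=2, p2=3, p3=4, p4=13, p5=2) → (p0=2, p1=2, p2=6, p3=4, p4=13, p5=2)
step 5: fire t1:  (p0=2, p1=2, p2=6, p3=4, p4=13, p5=2) → (p0=2, p1=2, p2=9, p3=4, p4=13, p5=2)
step 6: fire t1:  (p0=2, p1=2, p2=9, p3=4, p4=13, p5=2) → (p0=2, p1=2, p2=12, p3=4, p4=13, p5=2)
step 7: fire t2:  (p0=2, p1=2, p2=12, p3=4, p4=13, p5=2) → (p0=2, p1=2, p2=12, p3=4, p4=16, p5=2)
step 8: fire t1:  (p0=2, p1=2, p2=12, p3=4, p4=16, p5=2) → (p0=2, p1=2, p2=15, p3=4, p4=16, p5=2)

(p0=2, p1=2, p2=15, p3=4, p4=16, p5=2)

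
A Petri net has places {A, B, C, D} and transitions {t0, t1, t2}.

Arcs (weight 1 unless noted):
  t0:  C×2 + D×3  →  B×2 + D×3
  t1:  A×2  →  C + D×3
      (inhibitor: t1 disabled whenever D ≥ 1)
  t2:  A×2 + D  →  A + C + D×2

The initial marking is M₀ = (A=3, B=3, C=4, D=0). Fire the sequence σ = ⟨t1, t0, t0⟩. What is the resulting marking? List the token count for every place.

step 1: fire t1:  (A=3, B=3, C=4, D=0) → (A=1, B=3, C=5, D=3)
step 2: fire t0:  (A=1, B=3, C=5, D=3) → (A=1, B=5, C=3, D=3)
step 3: fire t0:  (A=1, B=5, C=3, D=3) → (A=1, B=7, C=1, D=3)

(A=1, B=7, C=1, D=3)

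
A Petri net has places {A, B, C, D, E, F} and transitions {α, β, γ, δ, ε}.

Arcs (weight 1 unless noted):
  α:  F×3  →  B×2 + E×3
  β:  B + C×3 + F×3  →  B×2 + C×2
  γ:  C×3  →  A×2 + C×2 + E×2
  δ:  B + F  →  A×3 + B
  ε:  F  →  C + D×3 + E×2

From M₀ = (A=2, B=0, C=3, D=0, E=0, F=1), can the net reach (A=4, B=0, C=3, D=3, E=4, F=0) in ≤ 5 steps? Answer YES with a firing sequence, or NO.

step 1: fire γ:  (A=2, B=0, C=3, D=0, E=0, F=1) → (A=4, B=0, C=2, D=0, E=2, F=1)
step 2: fire ε:  (A=4, B=0, C=2, D=0, E=2, F=1) → (A=4, B=0, C=3, D=3, E=4, F=0)

YES — reachable via ⟨γ, ε⟩ (2 firings)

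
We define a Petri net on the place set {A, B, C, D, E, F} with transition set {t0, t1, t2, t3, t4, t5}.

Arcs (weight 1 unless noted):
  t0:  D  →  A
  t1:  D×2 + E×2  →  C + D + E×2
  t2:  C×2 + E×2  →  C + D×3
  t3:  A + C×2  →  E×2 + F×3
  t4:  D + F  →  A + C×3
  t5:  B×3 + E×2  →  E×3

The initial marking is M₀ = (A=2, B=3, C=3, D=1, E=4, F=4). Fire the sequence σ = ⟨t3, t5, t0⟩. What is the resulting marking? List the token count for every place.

(A=2, B=0, C=1, D=0, E=7, F=7)

step 1: fire t3:  (A=2, B=3, C=3, D=1, E=4, F=4) → (A=1, B=3, C=1, D=1, E=6, F=7)
step 2: fire t5:  (A=1, B=3, C=1, D=1, E=6, F=7) → (A=1, B=0, C=1, D=1, E=7, F=7)
step 3: fire t0:  (A=1, B=0, C=1, D=1, E=7, F=7) → (A=2, B=0, C=1, D=0, E=7, F=7)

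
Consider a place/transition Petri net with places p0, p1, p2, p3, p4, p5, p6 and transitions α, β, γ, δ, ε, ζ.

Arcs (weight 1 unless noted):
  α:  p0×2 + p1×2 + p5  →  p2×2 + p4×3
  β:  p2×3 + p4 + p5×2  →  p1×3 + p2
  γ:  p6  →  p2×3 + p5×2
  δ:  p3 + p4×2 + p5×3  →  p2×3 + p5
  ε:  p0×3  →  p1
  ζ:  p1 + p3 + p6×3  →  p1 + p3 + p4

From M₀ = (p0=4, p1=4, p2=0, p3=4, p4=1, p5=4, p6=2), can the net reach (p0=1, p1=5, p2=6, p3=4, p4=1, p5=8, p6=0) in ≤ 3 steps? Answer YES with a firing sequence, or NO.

step 1: fire γ:  (p0=4, p1=4, p2=0, p3=4, p4=1, p5=4, p6=2) → (p0=4, p1=4, p2=3, p3=4, p4=1, p5=6, p6=1)
step 2: fire γ:  (p0=4, p1=4, p2=3, p3=4, p4=1, p5=6, p6=1) → (p0=4, p1=4, p2=6, p3=4, p4=1, p5=8, p6=0)
step 3: fire ε:  (p0=4, p1=4, p2=6, p3=4, p4=1, p5=8, p6=0) → (p0=1, p1=5, p2=6, p3=4, p4=1, p5=8, p6=0)

YES — reachable via ⟨γ, γ, ε⟩ (3 firings)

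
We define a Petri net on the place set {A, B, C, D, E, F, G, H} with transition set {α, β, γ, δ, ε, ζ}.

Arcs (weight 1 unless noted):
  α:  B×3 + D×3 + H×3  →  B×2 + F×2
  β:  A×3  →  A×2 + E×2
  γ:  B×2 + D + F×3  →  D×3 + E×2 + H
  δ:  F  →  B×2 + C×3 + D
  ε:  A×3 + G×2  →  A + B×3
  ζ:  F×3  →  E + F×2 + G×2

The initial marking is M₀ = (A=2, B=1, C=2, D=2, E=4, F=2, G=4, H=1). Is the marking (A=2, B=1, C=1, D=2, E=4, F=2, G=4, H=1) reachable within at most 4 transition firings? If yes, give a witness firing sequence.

depth 0: 1 marking
depth 1: 2 markings reached so far
depth 2: 3 markings reached so far
depth 3: 3 markings reached so far
(frontier empty at depth 3; search complete)
target is not among the 3 markings reachable within 4 steps

NO — not reachable within 4 firings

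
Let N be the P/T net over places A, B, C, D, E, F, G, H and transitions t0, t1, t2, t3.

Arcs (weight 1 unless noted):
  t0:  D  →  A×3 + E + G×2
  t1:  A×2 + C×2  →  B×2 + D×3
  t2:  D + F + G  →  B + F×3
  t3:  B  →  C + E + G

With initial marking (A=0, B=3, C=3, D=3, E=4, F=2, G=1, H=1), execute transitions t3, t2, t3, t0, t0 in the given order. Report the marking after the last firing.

step 1: fire t3:  (A=0, B=3, C=3, D=3, E=4, F=2, G=1, H=1) → (A=0, B=2, C=4, D=3, E=5, F=2, G=2, H=1)
step 2: fire t2:  (A=0, B=2, C=4, D=3, E=5, F=2, G=2, H=1) → (A=0, B=3, C=4, D=2, E=5, F=4, G=1, H=1)
step 3: fire t3:  (A=0, B=3, C=4, D=2, E=5, F=4, G=1, H=1) → (A=0, B=2, C=5, D=2, E=6, F=4, G=2, H=1)
step 4: fire t0:  (A=0, B=2, C=5, D=2, E=6, F=4, G=2, H=1) → (A=3, B=2, C=5, D=1, E=7, F=4, G=4, H=1)
step 5: fire t0:  (A=3, B=2, C=5, D=1, E=7, F=4, G=4, H=1) → (A=6, B=2, C=5, D=0, E=8, F=4, G=6, H=1)

(A=6, B=2, C=5, D=0, E=8, F=4, G=6, H=1)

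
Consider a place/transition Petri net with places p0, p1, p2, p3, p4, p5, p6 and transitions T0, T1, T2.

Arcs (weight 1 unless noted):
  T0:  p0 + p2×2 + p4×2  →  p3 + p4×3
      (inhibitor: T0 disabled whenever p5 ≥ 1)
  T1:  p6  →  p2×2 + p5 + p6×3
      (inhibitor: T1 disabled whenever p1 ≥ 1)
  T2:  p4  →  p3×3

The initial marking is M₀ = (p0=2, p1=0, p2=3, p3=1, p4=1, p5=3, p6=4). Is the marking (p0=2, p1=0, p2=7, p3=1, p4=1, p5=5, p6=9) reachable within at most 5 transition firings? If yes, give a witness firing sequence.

NO — not reachable within 5 firings

depth 0: 1 marking
depth 1: 3 markings reached so far
depth 2: 5 markings reached so far
depth 3: 7 markings reached so far
depth 4: 9 markings reached so far
depth 5: 11 markings reached so far
target is not among the 11 markings reachable within 5 steps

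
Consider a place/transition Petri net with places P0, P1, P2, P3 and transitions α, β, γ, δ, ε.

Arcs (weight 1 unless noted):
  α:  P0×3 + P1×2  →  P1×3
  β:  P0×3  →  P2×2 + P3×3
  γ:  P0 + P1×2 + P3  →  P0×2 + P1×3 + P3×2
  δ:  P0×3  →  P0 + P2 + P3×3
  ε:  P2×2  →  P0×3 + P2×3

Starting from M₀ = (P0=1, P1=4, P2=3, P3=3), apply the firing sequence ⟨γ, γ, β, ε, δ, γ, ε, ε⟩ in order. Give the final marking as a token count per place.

(P0=8, P1=7, P2=9, P3=12)

step 1: fire γ:  (P0=1, P1=4, P2=3, P3=3) → (P0=2, P1=5, P2=3, P3=4)
step 2: fire γ:  (P0=2, P1=5, P2=3, P3=4) → (P0=3, P1=6, P2=3, P3=5)
step 3: fire β:  (P0=3, P1=6, P2=3, P3=5) → (P0=0, P1=6, P2=5, P3=8)
step 4: fire ε:  (P0=0, P1=6, P2=5, P3=8) → (P0=3, P1=6, P2=6, P3=8)
step 5: fire δ:  (P0=3, P1=6, P2=6, P3=8) → (P0=1, P1=6, P2=7, P3=11)
step 6: fire γ:  (P0=1, P1=6, P2=7, P3=11) → (P0=2, P1=7, P2=7, P3=12)
step 7: fire ε:  (P0=2, P1=7, P2=7, P3=12) → (P0=5, P1=7, P2=8, P3=12)
step 8: fire ε:  (P0=5, P1=7, P2=8, P3=12) → (P0=8, P1=7, P2=9, P3=12)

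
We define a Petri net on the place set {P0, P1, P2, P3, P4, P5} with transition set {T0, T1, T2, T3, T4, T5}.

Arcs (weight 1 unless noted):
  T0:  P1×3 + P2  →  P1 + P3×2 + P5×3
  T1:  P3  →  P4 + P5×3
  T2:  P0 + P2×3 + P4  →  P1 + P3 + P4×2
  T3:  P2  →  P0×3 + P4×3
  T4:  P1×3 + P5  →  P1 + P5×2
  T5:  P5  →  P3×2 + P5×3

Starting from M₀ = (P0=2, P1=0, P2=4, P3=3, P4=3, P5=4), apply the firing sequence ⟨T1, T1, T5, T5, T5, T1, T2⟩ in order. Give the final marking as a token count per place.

step 1: fire T1:  (P0=2, P1=0, P2=4, P3=3, P4=3, P5=4) → (P0=2, P1=0, P2=4, P3=2, P4=4, P5=7)
step 2: fire T1:  (P0=2, P1=0, P2=4, P3=2, P4=4, P5=7) → (P0=2, P1=0, P2=4, P3=1, P4=5, P5=10)
step 3: fire T5:  (P0=2, P1=0, P2=4, P3=1, P4=5, P5=10) → (P0=2, P1=0, P2=4, P3=3, P4=5, P5=12)
step 4: fire T5:  (P0=2, P1=0, P2=4, P3=3, P4=5, P5=12) → (P0=2, P1=0, P2=4, P3=5, P4=5, P5=14)
step 5: fire T5:  (P0=2, P1=0, P2=4, P3=5, P4=5, P5=14) → (P0=2, P1=0, P2=4, P3=7, P4=5, P5=16)
step 6: fire T1:  (P0=2, P1=0, P2=4, P3=7, P4=5, P5=16) → (P0=2, P1=0, P2=4, P3=6, P4=6, P5=19)
step 7: fire T2:  (P0=2, P1=0, P2=4, P3=6, P4=6, P5=19) → (P0=1, P1=1, P2=1, P3=7, P4=7, P5=19)

(P0=1, P1=1, P2=1, P3=7, P4=7, P5=19)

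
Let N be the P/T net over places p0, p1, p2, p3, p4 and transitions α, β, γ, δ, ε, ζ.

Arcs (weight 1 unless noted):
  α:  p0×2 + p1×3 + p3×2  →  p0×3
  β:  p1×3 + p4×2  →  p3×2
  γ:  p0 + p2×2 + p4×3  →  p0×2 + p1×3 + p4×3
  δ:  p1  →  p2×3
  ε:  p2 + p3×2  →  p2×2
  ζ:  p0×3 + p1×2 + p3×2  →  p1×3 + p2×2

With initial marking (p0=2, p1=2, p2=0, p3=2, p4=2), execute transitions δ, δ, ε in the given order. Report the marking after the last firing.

(p0=2, p1=0, p2=7, p3=0, p4=2)

step 1: fire δ:  (p0=2, p1=2, p2=0, p3=2, p4=2) → (p0=2, p1=1, p2=3, p3=2, p4=2)
step 2: fire δ:  (p0=2, p1=1, p2=3, p3=2, p4=2) → (p0=2, p1=0, p2=6, p3=2, p4=2)
step 3: fire ε:  (p0=2, p1=0, p2=6, p3=2, p4=2) → (p0=2, p1=0, p2=7, p3=0, p4=2)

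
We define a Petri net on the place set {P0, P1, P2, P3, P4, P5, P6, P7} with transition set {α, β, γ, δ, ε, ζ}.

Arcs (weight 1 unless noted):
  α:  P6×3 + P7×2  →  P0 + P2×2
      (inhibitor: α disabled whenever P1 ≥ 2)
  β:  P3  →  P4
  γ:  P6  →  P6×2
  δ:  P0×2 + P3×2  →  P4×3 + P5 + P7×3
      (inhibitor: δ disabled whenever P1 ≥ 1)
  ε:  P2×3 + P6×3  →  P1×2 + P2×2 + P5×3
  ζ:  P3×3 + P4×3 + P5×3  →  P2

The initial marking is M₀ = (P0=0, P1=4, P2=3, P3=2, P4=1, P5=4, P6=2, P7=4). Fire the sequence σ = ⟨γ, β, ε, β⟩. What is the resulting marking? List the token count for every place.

step 1: fire γ:  (P0=0, P1=4, P2=3, P3=2, P4=1, P5=4, P6=2, P7=4) → (P0=0, P1=4, P2=3, P3=2, P4=1, P5=4, P6=3, P7=4)
step 2: fire β:  (P0=0, P1=4, P2=3, P3=2, P4=1, P5=4, P6=3, P7=4) → (P0=0, P1=4, P2=3, P3=1, P4=2, P5=4, P6=3, P7=4)
step 3: fire ε:  (P0=0, P1=4, P2=3, P3=1, P4=2, P5=4, P6=3, P7=4) → (P0=0, P1=6, P2=2, P3=1, P4=2, P5=7, P6=0, P7=4)
step 4: fire β:  (P0=0, P1=6, P2=2, P3=1, P4=2, P5=7, P6=0, P7=4) → (P0=0, P1=6, P2=2, P3=0, P4=3, P5=7, P6=0, P7=4)

(P0=0, P1=6, P2=2, P3=0, P4=3, P5=7, P6=0, P7=4)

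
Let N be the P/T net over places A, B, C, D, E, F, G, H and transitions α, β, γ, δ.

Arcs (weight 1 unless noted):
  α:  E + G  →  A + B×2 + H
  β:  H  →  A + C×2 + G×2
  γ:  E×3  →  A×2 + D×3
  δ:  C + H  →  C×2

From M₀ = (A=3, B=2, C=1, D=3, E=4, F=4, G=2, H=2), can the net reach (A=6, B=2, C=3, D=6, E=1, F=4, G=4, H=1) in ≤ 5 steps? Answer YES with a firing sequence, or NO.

step 1: fire β:  (A=3, B=2, C=1, D=3, E=4, F=4, G=2, H=2) → (A=4, B=2, C=3, D=3, E=4, F=4, G=4, H=1)
step 2: fire γ:  (A=4, B=2, C=3, D=3, E=4, F=4, G=4, H=1) → (A=6, B=2, C=3, D=6, E=1, F=4, G=4, H=1)

YES — reachable via ⟨β, γ⟩ (2 firings)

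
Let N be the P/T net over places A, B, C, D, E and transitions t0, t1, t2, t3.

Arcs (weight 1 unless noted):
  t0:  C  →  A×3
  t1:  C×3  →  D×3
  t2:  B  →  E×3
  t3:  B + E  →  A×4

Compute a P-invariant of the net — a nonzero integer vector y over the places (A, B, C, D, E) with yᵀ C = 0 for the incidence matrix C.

y = (A:1, B:3, C:3, D:3, E:1)

Incidence matrix C (rows=places, cols=transitions):
       t0   t1   t2   t3
    A   3    0    0    4
    B   0    0   -1   -1
    C  -1   -3    0    0
    D   0    3    0    0
    E   0    0    3   -1

Candidate y = [1, 3, 3, 3, 1]; check y·C column-wise:
  col t0: 1·3 + 3·0 + 3·-1 + 3·0 + 1·0 = 0
  col t1: 1·0 + 3·0 + 3·-3 + 3·3 + 1·0 = 0
  col t2: 1·0 + 3·-1 + 3·0 + 3·0 + 1·3 = 0
  col t3: 1·4 + 3·-1 + 3·0 + 3·0 + 1·-1 = 0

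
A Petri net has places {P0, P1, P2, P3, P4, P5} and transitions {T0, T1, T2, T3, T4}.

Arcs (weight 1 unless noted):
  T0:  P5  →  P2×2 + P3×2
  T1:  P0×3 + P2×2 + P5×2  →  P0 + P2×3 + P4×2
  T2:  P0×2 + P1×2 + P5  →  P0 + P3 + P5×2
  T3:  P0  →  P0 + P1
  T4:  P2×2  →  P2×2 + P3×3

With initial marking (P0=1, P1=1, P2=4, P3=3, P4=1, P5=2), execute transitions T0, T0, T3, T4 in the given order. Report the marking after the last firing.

step 1: fire T0:  (P0=1, P1=1, P2=4, P3=3, P4=1, P5=2) → (P0=1, P1=1, P2=6, P3=5, P4=1, P5=1)
step 2: fire T0:  (P0=1, P1=1, P2=6, P3=5, P4=1, P5=1) → (P0=1, P1=1, P2=8, P3=7, P4=1, P5=0)
step 3: fire T3:  (P0=1, P1=1, P2=8, P3=7, P4=1, P5=0) → (P0=1, P1=2, P2=8, P3=7, P4=1, P5=0)
step 4: fire T4:  (P0=1, P1=2, P2=8, P3=7, P4=1, P5=0) → (P0=1, P1=2, P2=8, P3=10, P4=1, P5=0)

(P0=1, P1=2, P2=8, P3=10, P4=1, P5=0)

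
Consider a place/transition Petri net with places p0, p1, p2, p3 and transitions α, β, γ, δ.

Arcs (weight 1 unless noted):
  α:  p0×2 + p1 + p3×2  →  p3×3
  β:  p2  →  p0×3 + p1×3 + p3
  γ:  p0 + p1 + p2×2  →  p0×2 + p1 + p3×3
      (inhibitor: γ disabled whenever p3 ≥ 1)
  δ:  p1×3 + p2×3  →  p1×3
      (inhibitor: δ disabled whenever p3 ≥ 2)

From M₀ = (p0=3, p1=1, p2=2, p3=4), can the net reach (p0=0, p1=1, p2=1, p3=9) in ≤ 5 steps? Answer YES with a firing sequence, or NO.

depth 0: 1 marking
depth 1: 3 markings reached so far
depth 2: 5 markings reached so far
depth 3: 7 markings reached so far
depth 4: 9 markings reached so far
depth 5: 10 markings reached so far
target is not among the 10 markings reachable within 5 steps

NO — not reachable within 5 firings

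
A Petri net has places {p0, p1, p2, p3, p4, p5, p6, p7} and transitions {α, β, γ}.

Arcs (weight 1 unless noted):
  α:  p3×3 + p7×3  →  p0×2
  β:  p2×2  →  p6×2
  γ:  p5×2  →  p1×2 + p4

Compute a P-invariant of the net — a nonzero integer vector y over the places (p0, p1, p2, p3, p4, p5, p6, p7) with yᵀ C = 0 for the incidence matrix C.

y = (p0:3, p1:0, p2:0, p3:2, p4:0, p5:0, p6:0, p7:0)

Incidence matrix C (rows=places, cols=transitions):
        α    β    γ
   p0   2    0    0
   p1   0    0    2
   p2   0   -2    0
   p3  -3    0    0
   p4   0    0    1
   p5   0    0   -2
   p6   0    2    0
   p7  -3    0    0

Candidate y = [3, 0, 0, 2, 0, 0, 0, 0]; check y·C column-wise:
  col α: 3·2 + 2·-3 + 0·-3 = 0
  col β: 3·0 + 0·-2 + 2·0 + 0·2 = 0
  col γ: 3·0 + 0·2 + 2·0 + 0·1 + 0·-2 = 0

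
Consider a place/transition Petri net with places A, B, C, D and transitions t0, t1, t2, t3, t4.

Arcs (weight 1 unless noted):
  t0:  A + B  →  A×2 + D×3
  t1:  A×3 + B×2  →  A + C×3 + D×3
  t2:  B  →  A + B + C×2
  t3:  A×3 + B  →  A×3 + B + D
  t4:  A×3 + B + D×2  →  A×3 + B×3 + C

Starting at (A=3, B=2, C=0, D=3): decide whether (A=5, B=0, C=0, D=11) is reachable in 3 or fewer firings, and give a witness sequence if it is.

NO — not reachable within 3 firings

depth 0: 1 marking
depth 1: 6 markings reached so far
depth 2: 18 markings reached so far
depth 3: 41 markings reached so far
target is not among the 41 markings reachable within 3 steps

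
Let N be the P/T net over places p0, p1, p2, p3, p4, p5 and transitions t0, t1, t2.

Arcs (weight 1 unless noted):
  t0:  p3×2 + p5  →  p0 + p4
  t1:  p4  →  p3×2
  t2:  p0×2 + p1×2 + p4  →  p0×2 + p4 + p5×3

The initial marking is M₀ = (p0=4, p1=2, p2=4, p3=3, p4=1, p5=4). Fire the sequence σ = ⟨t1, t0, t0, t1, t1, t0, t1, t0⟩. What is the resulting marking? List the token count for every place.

step 1: fire t1:  (p0=4, p1=2, p2=4, p3=3, p4=1, p5=4) → (p0=4, p1=2, p2=4, p3=5, p4=0, p5=4)
step 2: fire t0:  (p0=4, p1=2, p2=4, p3=5, p4=0, p5=4) → (p0=5, p1=2, p2=4, p3=3, p4=1, p5=3)
step 3: fire t0:  (p0=5, p1=2, p2=4, p3=3, p4=1, p5=3) → (p0=6, p1=2, p2=4, p3=1, p4=2, p5=2)
step 4: fire t1:  (p0=6, p1=2, p2=4, p3=1, p4=2, p5=2) → (p0=6, p1=2, p2=4, p3=3, p4=1, p5=2)
step 5: fire t1:  (p0=6, p1=2, p2=4, p3=3, p4=1, p5=2) → (p0=6, p1=2, p2=4, p3=5, p4=0, p5=2)
step 6: fire t0:  (p0=6, p1=2, p2=4, p3=5, p4=0, p5=2) → (p0=7, p1=2, p2=4, p3=3, p4=1, p5=1)
step 7: fire t1:  (p0=7, p1=2, p2=4, p3=3, p4=1, p5=1) → (p0=7, p1=2, p2=4, p3=5, p4=0, p5=1)
step 8: fire t0:  (p0=7, p1=2, p2=4, p3=5, p4=0, p5=1) → (p0=8, p1=2, p2=4, p3=3, p4=1, p5=0)

(p0=8, p1=2, p2=4, p3=3, p4=1, p5=0)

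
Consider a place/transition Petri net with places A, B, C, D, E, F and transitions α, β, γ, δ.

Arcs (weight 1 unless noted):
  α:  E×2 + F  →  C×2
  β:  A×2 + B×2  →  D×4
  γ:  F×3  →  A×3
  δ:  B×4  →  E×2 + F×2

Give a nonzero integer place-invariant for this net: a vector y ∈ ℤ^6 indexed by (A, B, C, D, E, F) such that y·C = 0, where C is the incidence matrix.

Incidence matrix C (rows=places, cols=transitions):
        α    β    γ    δ
    A   0   -2    3    0
    B   0   -2    0   -4
    C   2    0    0    0
    D   0    4    0    0
    E  -2    0    0    2
    F  -1    0   -3    2

Candidate y = [0, 2, 4, 1, 4, 0]; check y·C column-wise:
  col α: 2·0 + 4·2 + 1·0 + 4·-2 + 0·-1 = 0
  col β: 0·-2 + 2·-2 + 4·0 + 1·4 + 4·0 = 0
  col γ: 0·3 + 2·0 + 4·0 + 1·0 + 4·0 + 0·-3 = 0
  col δ: 2·-4 + 4·0 + 1·0 + 4·2 + 0·2 = 0

y = (A:0, B:2, C:4, D:1, E:4, F:0)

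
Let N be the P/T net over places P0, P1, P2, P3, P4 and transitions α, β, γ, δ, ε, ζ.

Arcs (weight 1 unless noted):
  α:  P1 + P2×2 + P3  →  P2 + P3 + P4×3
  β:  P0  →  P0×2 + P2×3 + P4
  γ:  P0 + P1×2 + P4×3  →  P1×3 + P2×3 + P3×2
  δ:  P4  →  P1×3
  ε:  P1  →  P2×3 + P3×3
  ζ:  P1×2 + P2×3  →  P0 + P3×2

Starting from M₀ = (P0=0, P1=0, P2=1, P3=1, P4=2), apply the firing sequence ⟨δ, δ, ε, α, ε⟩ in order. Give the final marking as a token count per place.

step 1: fire δ:  (P0=0, P1=0, P2=1, P3=1, P4=2) → (P0=0, P1=3, P2=1, P3=1, P4=1)
step 2: fire δ:  (P0=0, P1=3, P2=1, P3=1, P4=1) → (P0=0, P1=6, P2=1, P3=1, P4=0)
step 3: fire ε:  (P0=0, P1=6, P2=1, P3=1, P4=0) → (P0=0, P1=5, P2=4, P3=4, P4=0)
step 4: fire α:  (P0=0, P1=5, P2=4, P3=4, P4=0) → (P0=0, P1=4, P2=3, P3=4, P4=3)
step 5: fire ε:  (P0=0, P1=4, P2=3, P3=4, P4=3) → (P0=0, P1=3, P2=6, P3=7, P4=3)

(P0=0, P1=3, P2=6, P3=7, P4=3)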